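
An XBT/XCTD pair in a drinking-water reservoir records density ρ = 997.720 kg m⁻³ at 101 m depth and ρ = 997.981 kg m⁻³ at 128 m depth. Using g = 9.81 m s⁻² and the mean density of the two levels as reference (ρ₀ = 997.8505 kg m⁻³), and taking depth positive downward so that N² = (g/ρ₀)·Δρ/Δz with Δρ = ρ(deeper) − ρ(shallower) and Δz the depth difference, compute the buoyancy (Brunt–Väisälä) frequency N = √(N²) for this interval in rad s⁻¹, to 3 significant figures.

Δρ = 997.981 − 997.720 = 0.261 kg m⁻³ over Δz = 128 − 101 = 27 m.
N² = (9.81/997.8505) × (0.261/27) = 9.5034 × 10⁻⁵ s⁻².
N = √(9.5034 × 10⁻⁵) = 9.7485 × 10⁻³ rad s⁻¹ ≈ 9.75 × 10⁻³ rad s⁻¹.

9.75 × 10⁻³ rad s⁻¹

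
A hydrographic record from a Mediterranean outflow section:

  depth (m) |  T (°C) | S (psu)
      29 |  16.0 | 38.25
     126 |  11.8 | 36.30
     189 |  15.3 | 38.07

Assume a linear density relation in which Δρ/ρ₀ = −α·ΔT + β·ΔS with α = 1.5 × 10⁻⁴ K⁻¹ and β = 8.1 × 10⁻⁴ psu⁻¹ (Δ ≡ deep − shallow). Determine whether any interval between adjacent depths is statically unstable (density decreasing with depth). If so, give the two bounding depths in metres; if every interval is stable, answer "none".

29–126 m

Evaluate Δρ/ρ₀ = −αΔT + βΔS across each adjacent pair:
  29–126 m: −αΔT+βΔS = −(1.5 × 10⁻⁴)(-4.2)+(8.1 × 10⁻⁴)(-1.95) = -9.5 × 10⁻⁴ → UNSTABLE
  126–189 m: −αΔT+βΔS = −(1.5 × 10⁻⁴)(+3.5)+(8.1 × 10⁻⁴)(+1.77) = 9.1 × 10⁻⁴ → stable
The 29–126 m interval has Δρ < 0: lighter water underlies denser water.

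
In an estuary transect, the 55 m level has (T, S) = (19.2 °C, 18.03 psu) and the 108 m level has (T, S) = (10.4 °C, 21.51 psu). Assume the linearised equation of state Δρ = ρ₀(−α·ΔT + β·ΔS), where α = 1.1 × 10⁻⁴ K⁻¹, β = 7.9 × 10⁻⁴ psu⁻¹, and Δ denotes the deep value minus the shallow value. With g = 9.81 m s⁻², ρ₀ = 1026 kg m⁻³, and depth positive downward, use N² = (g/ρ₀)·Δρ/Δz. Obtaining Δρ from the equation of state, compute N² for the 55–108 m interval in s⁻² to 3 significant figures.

6.88 × 10⁻⁴ s⁻²

ΔT = -8.8 K, ΔS = +3.48 psu (deep − shallow).
Δρ/ρ₀ = −αΔT + βΔS = 9.68 × 10⁻⁴ + 2.7492 × 10⁻³ = 3.7172 × 10⁻³, so Δρ ≈ 3.814 kg m⁻³.
N² = (g/ρ₀)·Δρ/Δz = g·(Δρ/ρ₀)/Δz = 9.81 × 3.7172 × 10⁻³ / 53 = 6.8803 × 10⁻⁴ s⁻² ≈ 6.88 × 10⁻⁴ s⁻².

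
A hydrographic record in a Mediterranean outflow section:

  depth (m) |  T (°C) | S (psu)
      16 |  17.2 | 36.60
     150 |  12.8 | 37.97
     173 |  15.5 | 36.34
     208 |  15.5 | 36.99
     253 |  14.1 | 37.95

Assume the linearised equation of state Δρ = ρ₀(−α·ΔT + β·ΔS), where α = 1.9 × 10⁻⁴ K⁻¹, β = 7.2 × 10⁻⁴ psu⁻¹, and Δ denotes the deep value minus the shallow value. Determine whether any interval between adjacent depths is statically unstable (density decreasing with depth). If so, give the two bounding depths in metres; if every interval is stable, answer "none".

150–173 m

Evaluate Δρ/ρ₀ = −αΔT + βΔS across each adjacent pair:
  16–150 m: −αΔT+βΔS = −(1.9 × 10⁻⁴)(-4.4)+(7.2 × 10⁻⁴)(+1.37) = 1.8 × 10⁻³ → stable
  150–173 m: −αΔT+βΔS = −(1.9 × 10⁻⁴)(+2.7)+(7.2 × 10⁻⁴)(-1.63) = -1.7 × 10⁻³ → UNSTABLE
  173–208 m: −αΔT+βΔS = −(1.9 × 10⁻⁴)(+0.0)+(7.2 × 10⁻⁴)(+0.65) = 4.7 × 10⁻⁴ → stable
  208–253 m: −αΔT+βΔS = −(1.9 × 10⁻⁴)(-1.4)+(7.2 × 10⁻⁴)(+0.96) = 9.6 × 10⁻⁴ → stable
The 150–173 m interval has Δρ < 0: lighter water underlies denser water.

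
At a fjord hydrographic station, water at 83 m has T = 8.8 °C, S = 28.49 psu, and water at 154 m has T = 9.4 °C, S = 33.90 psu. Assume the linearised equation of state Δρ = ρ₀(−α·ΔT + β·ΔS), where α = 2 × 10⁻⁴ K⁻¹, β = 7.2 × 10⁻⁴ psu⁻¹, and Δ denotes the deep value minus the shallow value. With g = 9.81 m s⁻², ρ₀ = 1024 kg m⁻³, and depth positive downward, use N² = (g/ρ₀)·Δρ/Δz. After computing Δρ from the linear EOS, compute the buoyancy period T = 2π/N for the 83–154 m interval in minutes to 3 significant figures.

4.59 min

ΔT = +0.6 K, ΔS = +5.41 psu (deep − shallow).
Δρ/ρ₀ = −αΔT + βΔS = -1.20 × 10⁻⁴ + 3.8952 × 10⁻³ = 3.7752 × 10⁻³, so Δρ ≈ 3.866 kg m⁻³.
N² = (g/ρ₀)·Δρ/Δz = g·(Δρ/ρ₀)/Δz = 9.81 × 3.7752 × 10⁻³ / 71 = 5.2162 × 10⁻⁴ s⁻².
N = √(5.2162 × 10⁻⁴) = 0.022839 rad s⁻¹ → T = 2π/N = 275.11 s = 4.5852 min ≈ 4.59 min.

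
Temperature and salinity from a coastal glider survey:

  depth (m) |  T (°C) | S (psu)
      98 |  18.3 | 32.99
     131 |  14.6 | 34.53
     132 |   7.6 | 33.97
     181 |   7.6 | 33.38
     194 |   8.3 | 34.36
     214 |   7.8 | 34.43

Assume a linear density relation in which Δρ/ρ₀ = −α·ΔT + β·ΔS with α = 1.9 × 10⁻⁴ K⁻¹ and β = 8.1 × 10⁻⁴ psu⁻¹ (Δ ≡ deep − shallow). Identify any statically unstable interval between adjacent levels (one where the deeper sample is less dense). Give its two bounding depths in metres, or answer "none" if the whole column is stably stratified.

Evaluate Δρ/ρ₀ = −αΔT + βΔS across each adjacent pair:
  98–131 m: −αΔT+βΔS = −(1.9 × 10⁻⁴)(-3.7)+(8.1 × 10⁻⁴)(+1.54) = 2.0 × 10⁻³ → stable
  131–132 m: −αΔT+βΔS = −(1.9 × 10⁻⁴)(-7.0)+(8.1 × 10⁻⁴)(-0.56) = 8.8 × 10⁻⁴ → stable
  132–181 m: −αΔT+βΔS = −(1.9 × 10⁻⁴)(+0.0)+(8.1 × 10⁻⁴)(-0.59) = -4.8 × 10⁻⁴ → UNSTABLE
  181–194 m: −αΔT+βΔS = −(1.9 × 10⁻⁴)(+0.7)+(8.1 × 10⁻⁴)(+0.98) = 6.6 × 10⁻⁴ → stable
  194–214 m: −αΔT+βΔS = −(1.9 × 10⁻⁴)(-0.5)+(8.1 × 10⁻⁴)(+0.07) = 1.5 × 10⁻⁴ → stable
The 132–181 m interval has Δρ < 0: lighter water underlies denser water.

132–181 m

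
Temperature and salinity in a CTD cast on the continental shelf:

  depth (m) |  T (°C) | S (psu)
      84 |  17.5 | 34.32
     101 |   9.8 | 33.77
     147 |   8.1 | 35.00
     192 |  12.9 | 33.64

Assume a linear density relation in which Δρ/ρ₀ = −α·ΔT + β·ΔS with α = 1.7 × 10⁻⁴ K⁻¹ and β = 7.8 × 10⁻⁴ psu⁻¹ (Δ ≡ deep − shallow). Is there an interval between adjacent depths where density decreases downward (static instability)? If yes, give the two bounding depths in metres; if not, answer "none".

Evaluate Δρ/ρ₀ = −αΔT + βΔS across each adjacent pair:
  84–101 m: −αΔT+βΔS = −(1.7 × 10⁻⁴)(-7.7)+(7.8 × 10⁻⁴)(-0.55) = 8.8 × 10⁻⁴ → stable
  101–147 m: −αΔT+βΔS = −(1.7 × 10⁻⁴)(-1.7)+(7.8 × 10⁻⁴)(+1.23) = 1.2 × 10⁻³ → stable
  147–192 m: −αΔT+βΔS = −(1.7 × 10⁻⁴)(+4.8)+(7.8 × 10⁻⁴)(-1.36) = -1.9 × 10⁻³ → UNSTABLE
The 147–192 m interval has Δρ < 0: lighter water underlies denser water.

147–192 m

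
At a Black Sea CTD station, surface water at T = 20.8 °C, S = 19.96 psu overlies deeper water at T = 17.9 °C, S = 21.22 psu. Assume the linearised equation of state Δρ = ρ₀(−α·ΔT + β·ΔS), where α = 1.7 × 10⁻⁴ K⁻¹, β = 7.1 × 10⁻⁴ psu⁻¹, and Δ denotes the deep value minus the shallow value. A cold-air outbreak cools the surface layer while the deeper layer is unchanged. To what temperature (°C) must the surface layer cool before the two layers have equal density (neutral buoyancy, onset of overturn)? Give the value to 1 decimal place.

Neutral buoyancy requires Δρ = 0, i.e. −α(T_deep − T_surf′) + β(S_deep − S_surf) = 0.
T_surf′ = T_deep − (β/α)·ΔS = 17.9 − (7.1 × 10⁻⁴/1.7 × 10⁻⁴)·(+1.26) = 12.638 °C.
Cooling required: 20.8 − (12.638) = 8.162 °C.

12.6 °C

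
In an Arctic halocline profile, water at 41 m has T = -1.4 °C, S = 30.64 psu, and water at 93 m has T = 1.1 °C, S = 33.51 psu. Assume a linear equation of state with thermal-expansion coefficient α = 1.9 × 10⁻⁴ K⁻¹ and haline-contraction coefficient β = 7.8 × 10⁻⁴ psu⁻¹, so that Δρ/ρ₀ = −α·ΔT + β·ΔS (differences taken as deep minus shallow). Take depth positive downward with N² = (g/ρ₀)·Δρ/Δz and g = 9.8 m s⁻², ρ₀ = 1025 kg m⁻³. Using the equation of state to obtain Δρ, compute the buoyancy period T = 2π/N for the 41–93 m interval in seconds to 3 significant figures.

345 s

ΔT = +2.5 K, ΔS = +2.87 psu (deep − shallow).
Δρ/ρ₀ = −αΔT + βΔS = -4.75 × 10⁻⁴ + 2.2386 × 10⁻³ = 1.7636 × 10⁻³, so Δρ ≈ 1.808 kg m⁻³.
N² = (g/ρ₀)·Δρ/Δz = g·(Δρ/ρ₀)/Δz = 9.8 × 1.7636 × 10⁻³ / 52 = 3.3237 × 10⁻⁴ s⁻².
N = √(3.3237 × 10⁻⁴) = 0.018231 rad s⁻¹ → T = 2π/N = 344.64 s ≈ 345 s.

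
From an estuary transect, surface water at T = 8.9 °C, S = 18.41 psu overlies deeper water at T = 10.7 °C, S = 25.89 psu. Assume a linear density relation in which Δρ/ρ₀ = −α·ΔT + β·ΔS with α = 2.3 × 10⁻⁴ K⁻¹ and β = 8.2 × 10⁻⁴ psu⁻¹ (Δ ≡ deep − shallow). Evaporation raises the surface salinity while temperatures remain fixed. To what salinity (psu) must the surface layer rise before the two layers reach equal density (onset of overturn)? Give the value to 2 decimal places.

25.39 psu

Neutral buoyancy requires −α(T_deep − T_surf) + β(S_deep − S_surf′) = 0.
S_surf′ = S_deep − (α/β)·ΔT = 25.89 − (2.3 × 10⁻⁴/8.2 × 10⁻⁴)·(+1.8) = 25.3851 psu.
Increase required: 25.3851 − 18.41 = 6.9751 psu.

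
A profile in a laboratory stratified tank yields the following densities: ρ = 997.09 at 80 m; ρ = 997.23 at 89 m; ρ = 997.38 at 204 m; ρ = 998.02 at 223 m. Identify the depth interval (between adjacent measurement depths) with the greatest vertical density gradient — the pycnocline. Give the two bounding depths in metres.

204–223 m

Compute the density gradient over each adjacent pair:
  80–89 m: Δρ/Δz = 0.14/9 = 0.016 kg m⁻⁴
  89–204 m: Δρ/Δz = 0.15/115 = 1.3 × 10⁻³ kg m⁻⁴
  204–223 m: Δρ/Δz = 0.64/19 = 0.034 kg m⁻⁴
The largest gradient is in the 204–223 m interval — the pycnocline.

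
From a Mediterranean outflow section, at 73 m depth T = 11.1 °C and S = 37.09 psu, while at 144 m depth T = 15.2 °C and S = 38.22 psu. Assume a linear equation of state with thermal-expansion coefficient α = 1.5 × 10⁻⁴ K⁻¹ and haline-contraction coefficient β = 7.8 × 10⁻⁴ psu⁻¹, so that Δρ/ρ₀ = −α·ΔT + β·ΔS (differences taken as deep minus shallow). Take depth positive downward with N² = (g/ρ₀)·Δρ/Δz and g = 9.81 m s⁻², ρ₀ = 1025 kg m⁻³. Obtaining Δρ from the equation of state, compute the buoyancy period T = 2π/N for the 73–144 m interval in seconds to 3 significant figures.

1.04 × 10³ s

ΔT = +4.1 K, ΔS = +1.13 psu (deep − shallow).
Δρ/ρ₀ = −αΔT + βΔS = -6.15 × 10⁻⁴ + 8.814 × 10⁻⁴ = 2.664 × 10⁻⁴, so Δρ ≈ 0.2731 kg m⁻³.
N² = (g/ρ₀)·Δρ/Δz = g·(Δρ/ρ₀)/Δz = 9.81 × 2.664 × 10⁻⁴ / 71 = 3.6808 × 10⁻⁵ s⁻².
N = √(3.6808 × 10⁻⁵) = 6.0670 × 10⁻³ rad s⁻¹ → T = 2π/N = 1.0356 × 10³ s ≈ 1.04 × 10³ s.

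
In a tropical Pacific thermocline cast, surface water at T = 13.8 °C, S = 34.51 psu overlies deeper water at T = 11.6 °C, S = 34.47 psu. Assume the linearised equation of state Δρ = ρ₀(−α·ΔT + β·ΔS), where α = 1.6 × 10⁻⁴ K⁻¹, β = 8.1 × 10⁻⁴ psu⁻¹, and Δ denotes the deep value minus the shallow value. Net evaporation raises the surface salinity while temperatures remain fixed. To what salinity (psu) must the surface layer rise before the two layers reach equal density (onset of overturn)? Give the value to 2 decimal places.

Neutral buoyancy requires −α(T_deep − T_surf) + β(S_deep − S_surf′) = 0.
S_surf′ = S_deep − (α/β)·ΔT = 34.47 − (1.6 × 10⁻⁴/8.1 × 10⁻⁴)·(-2.2) = 34.9046 psu.
Increase required: 34.9046 − 34.51 = 0.3946 psu.

34.90 psu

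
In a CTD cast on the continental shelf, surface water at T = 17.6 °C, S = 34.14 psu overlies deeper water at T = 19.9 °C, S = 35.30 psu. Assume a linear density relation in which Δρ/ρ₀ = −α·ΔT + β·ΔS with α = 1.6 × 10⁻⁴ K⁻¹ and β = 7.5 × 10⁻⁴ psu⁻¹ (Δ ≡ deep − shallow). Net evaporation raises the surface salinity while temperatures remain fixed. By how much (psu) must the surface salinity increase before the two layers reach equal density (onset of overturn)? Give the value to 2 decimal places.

Neutral buoyancy requires −α(T_deep − T_surf) + β(S_deep − S_surf′) = 0.
S_surf′ = S_deep − (α/β)·ΔT = 35.30 − (1.6 × 10⁻⁴/7.5 × 10⁻⁴)·(+2.3) = 34.8093 psu.
Increase required: 34.8093 − 34.14 = 0.6693 psu.

0.67 psu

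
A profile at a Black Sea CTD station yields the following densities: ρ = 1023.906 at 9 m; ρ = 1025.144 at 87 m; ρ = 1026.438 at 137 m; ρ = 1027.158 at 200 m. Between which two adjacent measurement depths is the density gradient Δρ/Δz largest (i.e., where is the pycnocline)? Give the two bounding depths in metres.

Compute the density gradient over each adjacent pair:
  9–87 m: Δρ/Δz = 1.238/78 = 0.016 kg m⁻⁴
  87–137 m: Δρ/Δz = 1.294/50 = 0.026 kg m⁻⁴
  137–200 m: Δρ/Δz = 0.720/63 = 0.011 kg m⁻⁴
The largest gradient is in the 87–137 m interval — the pycnocline.

87–137 m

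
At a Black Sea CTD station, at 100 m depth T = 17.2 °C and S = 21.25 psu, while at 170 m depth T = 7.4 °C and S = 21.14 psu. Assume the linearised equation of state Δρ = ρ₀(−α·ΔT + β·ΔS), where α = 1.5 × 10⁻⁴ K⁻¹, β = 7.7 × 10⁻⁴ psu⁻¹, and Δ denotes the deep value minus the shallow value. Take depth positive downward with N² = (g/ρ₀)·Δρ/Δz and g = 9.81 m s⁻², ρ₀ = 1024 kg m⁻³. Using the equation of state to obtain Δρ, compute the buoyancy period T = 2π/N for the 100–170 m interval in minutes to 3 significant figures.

7.52 min

ΔT = -9.8 K, ΔS = -0.11 psu (deep − shallow).
Δρ/ρ₀ = −αΔT + βΔS = 1.47 × 10⁻³ − 8.47 × 10⁻⁵ = 1.3853 × 10⁻³, so Δρ ≈ 1.419 kg m⁻³.
N² = (g/ρ₀)·Δρ/Δz = g·(Δρ/ρ₀)/Δz = 9.81 × 1.3853 × 10⁻³ / 70 = 1.9414 × 10⁻⁴ s⁻².
N = √(1.9414 × 10⁻⁴) = 0.013933 rad s⁻¹ → T = 2π/N = 450.96 s = 7.5160 min ≈ 7.52 min.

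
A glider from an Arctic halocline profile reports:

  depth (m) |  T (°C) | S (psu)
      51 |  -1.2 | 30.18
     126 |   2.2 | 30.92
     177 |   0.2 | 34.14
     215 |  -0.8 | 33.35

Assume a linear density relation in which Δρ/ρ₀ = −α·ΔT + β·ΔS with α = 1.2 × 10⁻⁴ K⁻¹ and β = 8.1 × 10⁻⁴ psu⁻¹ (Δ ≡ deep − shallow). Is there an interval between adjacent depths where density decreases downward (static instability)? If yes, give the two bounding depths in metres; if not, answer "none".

Evaluate Δρ/ρ₀ = −αΔT + βΔS across each adjacent pair:
  51–126 m: −αΔT+βΔS = −(1.2 × 10⁻⁴)(+3.4)+(8.1 × 10⁻⁴)(+0.74) = 1.9 × 10⁻⁴ → stable
  126–177 m: −αΔT+βΔS = −(1.2 × 10⁻⁴)(-2.0)+(8.1 × 10⁻⁴)(+3.22) = 2.8 × 10⁻³ → stable
  177–215 m: −αΔT+βΔS = −(1.2 × 10⁻⁴)(-1.0)+(8.1 × 10⁻⁴)(-0.79) = -5.2 × 10⁻⁴ → UNSTABLE
The 177–215 m interval has Δρ < 0: lighter water underlies denser water.

177–215 m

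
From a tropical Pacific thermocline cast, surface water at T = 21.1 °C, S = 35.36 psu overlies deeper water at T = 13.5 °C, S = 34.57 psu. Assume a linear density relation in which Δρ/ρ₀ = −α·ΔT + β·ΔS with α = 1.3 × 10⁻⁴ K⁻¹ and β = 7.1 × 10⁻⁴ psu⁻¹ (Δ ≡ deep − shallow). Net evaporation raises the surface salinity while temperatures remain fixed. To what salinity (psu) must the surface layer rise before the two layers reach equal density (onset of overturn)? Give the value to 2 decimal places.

Neutral buoyancy requires −α(T_deep − T_surf) + β(S_deep − S_surf′) = 0.
S_surf′ = S_deep − (α/β)·ΔT = 34.57 − (1.3 × 10⁻⁴/7.1 × 10⁻⁴)·(-7.6) = 35.9615 psu.
Increase required: 35.9615 − 35.36 = 0.6015 psu.

35.96 psu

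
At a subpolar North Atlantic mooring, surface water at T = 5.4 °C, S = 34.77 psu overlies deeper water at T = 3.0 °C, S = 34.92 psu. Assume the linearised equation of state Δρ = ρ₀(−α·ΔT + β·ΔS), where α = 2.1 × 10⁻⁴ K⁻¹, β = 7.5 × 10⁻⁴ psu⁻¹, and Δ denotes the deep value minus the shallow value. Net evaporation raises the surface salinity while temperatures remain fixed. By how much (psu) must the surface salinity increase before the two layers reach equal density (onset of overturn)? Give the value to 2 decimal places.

0.82 psu

Neutral buoyancy requires −α(T_deep − T_surf) + β(S_deep − S_surf′) = 0.
S_surf′ = S_deep − (α/β)·ΔT = 34.92 − (2.1 × 10⁻⁴/7.5 × 10⁻⁴)·(-2.4) = 35.5920 psu.
Increase required: 35.5920 − 34.77 = 0.8220 psu.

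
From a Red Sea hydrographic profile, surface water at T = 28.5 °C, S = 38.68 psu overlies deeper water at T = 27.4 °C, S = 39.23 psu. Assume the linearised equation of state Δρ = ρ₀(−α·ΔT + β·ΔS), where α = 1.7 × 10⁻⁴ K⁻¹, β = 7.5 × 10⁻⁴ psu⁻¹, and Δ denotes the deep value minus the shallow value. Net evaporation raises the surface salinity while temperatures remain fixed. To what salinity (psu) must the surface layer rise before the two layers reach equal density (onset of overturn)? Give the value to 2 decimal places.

Neutral buoyancy requires −α(T_deep − T_surf) + β(S_deep − S_surf′) = 0.
S_surf′ = S_deep − (α/β)·ΔT = 39.23 − (1.7 × 10⁻⁴/7.5 × 10⁻⁴)·(-1.1) = 39.4793 psu.
Increase required: 39.4793 − 38.68 = 0.7993 psu.

39.48 psu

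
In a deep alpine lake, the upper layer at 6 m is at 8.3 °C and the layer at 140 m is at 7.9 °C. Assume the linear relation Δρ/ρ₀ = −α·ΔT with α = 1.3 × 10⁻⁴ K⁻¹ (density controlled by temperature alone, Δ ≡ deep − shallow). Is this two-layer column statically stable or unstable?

stable

ΔT = 7.9 − 8.3 = -0.4 K, so Δρ/ρ₀ = −αΔT = 5.20 × 10⁻⁵.
Δρ/ρ₀ > 0, so Δρ > 0: deeper water is denser → statically stable.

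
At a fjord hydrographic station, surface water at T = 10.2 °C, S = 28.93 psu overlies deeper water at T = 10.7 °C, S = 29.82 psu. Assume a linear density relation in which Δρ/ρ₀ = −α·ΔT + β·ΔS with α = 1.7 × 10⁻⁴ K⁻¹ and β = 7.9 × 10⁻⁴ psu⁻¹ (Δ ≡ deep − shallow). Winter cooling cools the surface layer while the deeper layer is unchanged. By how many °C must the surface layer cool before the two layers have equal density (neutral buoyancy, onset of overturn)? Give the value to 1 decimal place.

3.6 °C

Neutral buoyancy requires Δρ = 0, i.e. −α(T_deep − T_surf′) + β(S_deep − S_surf) = 0.
T_surf′ = T_deep − (β/α)·ΔS = 10.7 − (7.9 × 10⁻⁴/1.7 × 10⁻⁴)·(+0.89) = 6.564 °C.
Cooling required: 10.2 − (6.564) = 3.636 °C.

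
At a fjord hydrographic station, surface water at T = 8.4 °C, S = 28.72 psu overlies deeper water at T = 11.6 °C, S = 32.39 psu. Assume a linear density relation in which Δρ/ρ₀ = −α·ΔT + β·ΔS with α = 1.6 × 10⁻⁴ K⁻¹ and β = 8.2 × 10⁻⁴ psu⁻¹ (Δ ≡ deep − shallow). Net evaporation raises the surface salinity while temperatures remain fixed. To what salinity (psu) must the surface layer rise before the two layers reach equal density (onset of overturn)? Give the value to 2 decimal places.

31.77 psu

Neutral buoyancy requires −α(T_deep − T_surf) + β(S_deep − S_surf′) = 0.
S_surf′ = S_deep − (α/β)·ΔT = 32.39 − (1.6 × 10⁻⁴/8.2 × 10⁻⁴)·(+3.2) = 31.7656 psu.
Increase required: 31.7656 − 28.72 = 3.0456 psu.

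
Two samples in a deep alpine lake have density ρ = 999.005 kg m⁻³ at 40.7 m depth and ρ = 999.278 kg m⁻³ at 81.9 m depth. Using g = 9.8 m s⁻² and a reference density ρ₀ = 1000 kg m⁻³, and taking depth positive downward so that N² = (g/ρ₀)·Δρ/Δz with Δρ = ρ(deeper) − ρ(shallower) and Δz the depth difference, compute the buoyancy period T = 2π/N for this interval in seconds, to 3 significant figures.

780 s

Δρ = 999.278 − 999.005 = 0.273 kg m⁻³ over Δz = 81.9 − 40.7 = 41.2 m.
N² = (9.8/1000) × (0.273/41.2) = 6.4937 × 10⁻⁵ s⁻².
N = √(6.4937 × 10⁻⁵) = 8.0583 × 10⁻³ rad s⁻¹, so T = 2π/N = 779.72 s ≈ 780 s.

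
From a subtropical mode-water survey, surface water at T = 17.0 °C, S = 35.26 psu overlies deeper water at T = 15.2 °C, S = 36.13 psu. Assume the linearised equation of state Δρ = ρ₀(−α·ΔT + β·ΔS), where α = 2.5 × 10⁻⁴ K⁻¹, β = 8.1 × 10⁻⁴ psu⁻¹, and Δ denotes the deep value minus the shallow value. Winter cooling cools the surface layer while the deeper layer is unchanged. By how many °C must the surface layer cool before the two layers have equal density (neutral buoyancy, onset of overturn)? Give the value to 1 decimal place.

Neutral buoyancy requires Δρ = 0, i.e. −α(T_deep − T_surf′) + β(S_deep − S_surf) = 0.
T_surf′ = T_deep − (β/α)·ΔS = 15.2 − (8.1 × 10⁻⁴/2.5 × 10⁻⁴)·(+0.87) = 12.381 °C.
Cooling required: 17.0 − (12.381) = 4.619 °C.

4.6 °C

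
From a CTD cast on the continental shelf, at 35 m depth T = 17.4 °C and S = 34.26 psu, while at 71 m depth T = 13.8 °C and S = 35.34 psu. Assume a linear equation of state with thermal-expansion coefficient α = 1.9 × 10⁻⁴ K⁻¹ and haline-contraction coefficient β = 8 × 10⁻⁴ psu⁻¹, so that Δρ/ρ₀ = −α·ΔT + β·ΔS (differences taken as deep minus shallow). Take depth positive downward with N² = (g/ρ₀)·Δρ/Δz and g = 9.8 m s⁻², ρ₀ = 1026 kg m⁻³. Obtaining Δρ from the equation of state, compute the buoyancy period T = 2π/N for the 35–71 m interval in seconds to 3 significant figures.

306 s

ΔT = -3.6 K, ΔS = +1.08 psu (deep − shallow).
Δρ/ρ₀ = −αΔT + βΔS = 6.84 × 10⁻⁴ + 8.64 × 10⁻⁴ = 1.548 × 10⁻³, so Δρ ≈ 1.588 kg m⁻³.
N² = (g/ρ₀)·Δρ/Δz = g·(Δρ/ρ₀)/Δz = 9.8 × 1.548 × 10⁻³ / 36 = 4.2140 × 10⁻⁴ s⁻².
N = √(4.2140 × 10⁻⁴) = 0.020528 rad s⁻¹ → T = 2π/N = 306.08 s ≈ 306 s.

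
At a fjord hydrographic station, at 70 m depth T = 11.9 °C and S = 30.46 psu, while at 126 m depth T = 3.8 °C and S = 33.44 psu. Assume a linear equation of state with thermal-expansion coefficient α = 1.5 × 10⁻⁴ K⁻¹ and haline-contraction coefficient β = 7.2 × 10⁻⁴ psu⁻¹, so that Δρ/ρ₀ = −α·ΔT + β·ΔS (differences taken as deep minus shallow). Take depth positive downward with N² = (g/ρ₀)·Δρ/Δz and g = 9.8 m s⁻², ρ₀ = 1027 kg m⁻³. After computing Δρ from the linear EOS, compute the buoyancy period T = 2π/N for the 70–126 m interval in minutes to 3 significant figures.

ΔT = -8.1 K, ΔS = +2.98 psu (deep − shallow).
Δρ/ρ₀ = −αΔT + βΔS = 1.215 × 10⁻³ + 2.1456 × 10⁻³ = 3.3606 × 10⁻³, so Δρ ≈ 3.451 kg m⁻³.
N² = (g/ρ₀)·Δρ/Δz = g·(Δρ/ρ₀)/Δz = 9.8 × 3.3606 × 10⁻³ / 56 = 5.8811 × 10⁻⁴ s⁻².
N = √(5.8811 × 10⁻⁴) = 0.024251 rad s⁻¹ → T = 2π/N = 259.09 s = 4.3182 min ≈ 4.32 min.

4.32 min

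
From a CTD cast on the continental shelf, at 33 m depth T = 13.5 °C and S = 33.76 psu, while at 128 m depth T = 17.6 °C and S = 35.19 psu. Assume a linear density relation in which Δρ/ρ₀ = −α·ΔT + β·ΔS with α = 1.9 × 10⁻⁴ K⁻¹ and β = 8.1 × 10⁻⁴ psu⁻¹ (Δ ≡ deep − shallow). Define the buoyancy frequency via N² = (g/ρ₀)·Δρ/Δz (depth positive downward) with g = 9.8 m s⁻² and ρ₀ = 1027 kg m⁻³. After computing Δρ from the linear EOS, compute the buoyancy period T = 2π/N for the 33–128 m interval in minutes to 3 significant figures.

ΔT = +4.1 K, ΔS = +1.43 psu (deep − shallow).
Δρ/ρ₀ = −αΔT + βΔS = -7.79 × 10⁻⁴ + 1.1583 × 10⁻³ = 3.793 × 10⁻⁴, so Δρ ≈ 0.3895 kg m⁻³.
N² = (g/ρ₀)·Δρ/Δz = g·(Δρ/ρ₀)/Δz = 9.8 × 3.793 × 10⁻⁴ / 95 = 3.9128 × 10⁻⁵ s⁻².
N = √(3.9128 × 10⁻⁵) = 6.2552 × 10⁻³ rad s⁻¹ → T = 2π/N = 1.0045 × 10³ s = 16.742 min ≈ 16.7 min.

16.7 min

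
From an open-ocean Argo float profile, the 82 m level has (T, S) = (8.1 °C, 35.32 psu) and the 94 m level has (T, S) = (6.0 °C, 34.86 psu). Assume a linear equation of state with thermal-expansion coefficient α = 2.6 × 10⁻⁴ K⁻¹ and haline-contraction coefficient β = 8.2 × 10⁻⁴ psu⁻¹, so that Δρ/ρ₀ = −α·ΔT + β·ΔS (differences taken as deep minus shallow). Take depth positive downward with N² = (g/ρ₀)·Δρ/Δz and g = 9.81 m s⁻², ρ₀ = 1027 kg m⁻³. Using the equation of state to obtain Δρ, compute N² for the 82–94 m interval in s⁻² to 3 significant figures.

ΔT = -2.1 K, ΔS = -0.46 psu (deep − shallow).
Δρ/ρ₀ = −αΔT + βΔS = 5.46 × 10⁻⁴ − 3.772 × 10⁻⁴ = 1.688 × 10⁻⁴, so Δρ ≈ 0.1734 kg m⁻³.
N² = (g/ρ₀)·Δρ/Δz = g·(Δρ/ρ₀)/Δz = 9.81 × 1.688 × 10⁻⁴ / 12 = 1.3799 × 10⁻⁴ s⁻² ≈ 1.38 × 10⁻⁴ s⁻².

1.38 × 10⁻⁴ s⁻²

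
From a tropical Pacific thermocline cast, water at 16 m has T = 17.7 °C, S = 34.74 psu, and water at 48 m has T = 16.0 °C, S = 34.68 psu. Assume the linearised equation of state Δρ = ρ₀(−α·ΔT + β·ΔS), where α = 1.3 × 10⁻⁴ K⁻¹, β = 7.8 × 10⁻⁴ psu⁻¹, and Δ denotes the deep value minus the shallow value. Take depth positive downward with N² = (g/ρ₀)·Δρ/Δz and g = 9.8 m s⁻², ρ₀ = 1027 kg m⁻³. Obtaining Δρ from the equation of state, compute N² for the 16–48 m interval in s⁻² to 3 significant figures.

5.33 × 10⁻⁵ s⁻²

ΔT = -1.7 K, ΔS = -0.06 psu (deep − shallow).
Δρ/ρ₀ = −αΔT + βΔS = 2.21 × 10⁻⁴ − 4.68 × 10⁻⁵ = 1.742 × 10⁻⁴, so Δρ ≈ 0.1789 kg m⁻³.
N² = (g/ρ₀)·Δρ/Δz = g·(Δρ/ρ₀)/Δz = 9.8 × 1.742 × 10⁻⁴ / 32 = 5.3349 × 10⁻⁵ s⁻² ≈ 5.33 × 10⁻⁵ s⁻².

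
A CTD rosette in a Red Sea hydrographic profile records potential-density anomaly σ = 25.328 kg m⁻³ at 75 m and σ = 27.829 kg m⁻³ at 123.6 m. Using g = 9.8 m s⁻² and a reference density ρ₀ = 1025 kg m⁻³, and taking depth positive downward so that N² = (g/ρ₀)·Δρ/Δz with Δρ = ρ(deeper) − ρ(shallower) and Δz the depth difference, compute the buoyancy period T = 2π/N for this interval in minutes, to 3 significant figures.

Δρ = 1027.829 − 1025.328 = 2.501 kg m⁻³ over Δz = 123.6 − 75 = 48.6 m.
N² = (9.8/1025) × (2.501/48.6) = 4.9202 × 10⁻⁴ s⁻².
N = √(4.9202 × 10⁻⁴) = 0.022182 rad s⁻¹, so T = 2π/N = 283.26 s = 4.7210 min ≈ 4.72 min.

4.72 min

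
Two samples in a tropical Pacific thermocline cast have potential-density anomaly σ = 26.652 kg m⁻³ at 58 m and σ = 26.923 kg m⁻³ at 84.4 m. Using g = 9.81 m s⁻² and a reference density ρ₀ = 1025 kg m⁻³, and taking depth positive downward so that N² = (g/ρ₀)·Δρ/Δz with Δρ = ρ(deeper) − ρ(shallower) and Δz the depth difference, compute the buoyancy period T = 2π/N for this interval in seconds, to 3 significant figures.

Δρ = 1026.923 − 1026.652 = 0.271 kg m⁻³ over Δz = 84.4 − 58 = 26.4 m.
N² = (9.81/1025) × (0.271/26.4) = 9.8245 × 10⁻⁵ s⁻².
N = √(9.8245 × 10⁻⁵) = 9.9119 × 10⁻³ rad s⁻¹, so T = 2π/N = 633.90 s ≈ 634 s.

634 s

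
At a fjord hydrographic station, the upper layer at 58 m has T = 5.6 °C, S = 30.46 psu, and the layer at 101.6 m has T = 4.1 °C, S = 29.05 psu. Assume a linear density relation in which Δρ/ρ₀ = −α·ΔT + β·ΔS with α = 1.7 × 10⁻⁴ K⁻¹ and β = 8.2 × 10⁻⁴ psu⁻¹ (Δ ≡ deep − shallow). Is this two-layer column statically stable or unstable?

ΔT = 4.1 − 5.6 = -1.5 K and ΔS = 29.05 − 30.46 = -1.41 psu (deep − shallow).
−αΔT = 2.55 × 10⁻⁴; βΔS = -1.1562 × 10⁻³; sum Δρ/ρ₀ = -9.012 × 10⁻⁴.
Δρ/ρ₀ < 0, so Δρ < 0: deeper water is lighter → statically unstable; the column would overturn.

unstable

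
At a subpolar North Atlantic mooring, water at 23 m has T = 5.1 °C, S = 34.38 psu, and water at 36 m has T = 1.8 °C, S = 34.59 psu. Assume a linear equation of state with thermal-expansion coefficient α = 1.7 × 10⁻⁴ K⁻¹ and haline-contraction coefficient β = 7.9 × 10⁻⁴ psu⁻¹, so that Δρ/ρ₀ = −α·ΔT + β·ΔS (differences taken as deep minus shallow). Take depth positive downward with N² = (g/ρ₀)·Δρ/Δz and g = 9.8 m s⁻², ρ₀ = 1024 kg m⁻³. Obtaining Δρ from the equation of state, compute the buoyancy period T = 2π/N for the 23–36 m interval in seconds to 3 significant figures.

ΔT = -3.3 K, ΔS = +0.21 psu (deep − shallow).
Δρ/ρ₀ = −αΔT + βΔS = 5.61 × 10⁻⁴ + 1.659 × 10⁻⁴ = 7.269 × 10⁻⁴, so Δρ ≈ 0.7443 kg m⁻³.
N² = (g/ρ₀)·Δρ/Δz = g·(Δρ/ρ₀)/Δz = 9.8 × 7.269 × 10⁻⁴ / 13 = 5.4797 × 10⁻⁴ s⁻².
N = √(5.4797 × 10⁻⁴) = 0.023409 rad s⁻¹ → T = 2π/N = 268.41 s ≈ 268 s.

268 s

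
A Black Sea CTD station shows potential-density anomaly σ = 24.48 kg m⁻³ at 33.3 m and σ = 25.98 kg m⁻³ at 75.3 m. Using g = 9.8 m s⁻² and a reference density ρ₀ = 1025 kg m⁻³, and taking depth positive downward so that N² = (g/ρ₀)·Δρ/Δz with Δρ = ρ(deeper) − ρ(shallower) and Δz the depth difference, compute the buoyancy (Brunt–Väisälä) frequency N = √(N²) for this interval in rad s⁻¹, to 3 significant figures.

Δρ = 1025.98 − 1024.48 = 1.50 kg m⁻³ over Δz = 75.3 − 33.3 = 42 m.
N² = (9.8/1025) × (1.50/42) = 3.4146 × 10⁻⁴ s⁻².
N = √(3.4146 × 10⁻⁴) = 0.018479 rad s⁻¹ ≈ 0.0185 rad s⁻¹.
Since Δρ > 0 the layer is stably stratified.

0.0185 rad s⁻¹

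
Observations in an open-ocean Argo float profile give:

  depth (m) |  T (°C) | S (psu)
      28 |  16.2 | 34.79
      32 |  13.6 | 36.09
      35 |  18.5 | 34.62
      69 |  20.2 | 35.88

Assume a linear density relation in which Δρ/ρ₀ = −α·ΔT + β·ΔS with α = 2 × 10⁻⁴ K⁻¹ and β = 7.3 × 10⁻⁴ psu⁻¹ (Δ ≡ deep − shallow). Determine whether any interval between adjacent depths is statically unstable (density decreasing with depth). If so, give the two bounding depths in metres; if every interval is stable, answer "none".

Evaluate Δρ/ρ₀ = −αΔT + βΔS across each adjacent pair:
  28–32 m: −αΔT+βΔS = −(2 × 10⁻⁴)(-2.6)+(7.3 × 10⁻⁴)(+1.30) = 1.5 × 10⁻³ → stable
  32–35 m: −αΔT+βΔS = −(2 × 10⁻⁴)(+4.9)+(7.3 × 10⁻⁴)(-1.47) = -2.1 × 10⁻³ → UNSTABLE
  35–69 m: −αΔT+βΔS = −(2 × 10⁻⁴)(+1.7)+(7.3 × 10⁻⁴)(+1.26) = 5.8 × 10⁻⁴ → stable
The 32–35 m interval has Δρ < 0: lighter water underlies denser water.

32–35 m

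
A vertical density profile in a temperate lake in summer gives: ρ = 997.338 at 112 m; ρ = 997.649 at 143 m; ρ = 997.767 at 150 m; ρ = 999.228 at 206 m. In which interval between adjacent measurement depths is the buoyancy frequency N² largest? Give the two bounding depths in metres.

Compute the density gradient over each adjacent pair:
  112–143 m: Δρ/Δz = 0.311/31 = 0.010 kg m⁻⁴
  143–150 m: Δρ/Δz = 0.118/7 = 0.017 kg m⁻⁴
  150–206 m: Δρ/Δz = 1.461/56 = 0.026 kg m⁻⁴
The largest gradient is in the 150–206 m interval — the pycnocline.

150–206 m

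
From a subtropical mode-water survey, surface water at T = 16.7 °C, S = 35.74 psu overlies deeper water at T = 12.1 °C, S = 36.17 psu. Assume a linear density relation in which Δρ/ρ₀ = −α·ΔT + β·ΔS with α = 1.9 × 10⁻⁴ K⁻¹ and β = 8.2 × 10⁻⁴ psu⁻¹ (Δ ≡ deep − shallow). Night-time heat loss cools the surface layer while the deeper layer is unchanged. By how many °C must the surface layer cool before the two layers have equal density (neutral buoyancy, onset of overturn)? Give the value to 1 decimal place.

Neutral buoyancy requires Δρ = 0, i.e. −α(T_deep − T_surf′) + β(S_deep − S_surf) = 0.
T_surf′ = T_deep − (β/α)·ΔS = 12.1 − (8.2 × 10⁻⁴/1.9 × 10⁻⁴)·(+0.43) = 10.244 °C.
Cooling required: 16.7 − (10.244) = 6.456 °C.

6.5 °C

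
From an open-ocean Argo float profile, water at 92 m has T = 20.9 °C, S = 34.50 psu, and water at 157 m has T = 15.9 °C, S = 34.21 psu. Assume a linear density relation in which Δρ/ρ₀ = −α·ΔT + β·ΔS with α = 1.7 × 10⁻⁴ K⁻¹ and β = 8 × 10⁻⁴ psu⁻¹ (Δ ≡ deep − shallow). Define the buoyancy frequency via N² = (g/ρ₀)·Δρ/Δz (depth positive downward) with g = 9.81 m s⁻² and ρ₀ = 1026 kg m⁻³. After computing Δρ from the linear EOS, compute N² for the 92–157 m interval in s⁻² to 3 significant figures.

9.33 × 10⁻⁵ s⁻²

ΔT = -5.0 K, ΔS = -0.29 psu (deep − shallow).
Δρ/ρ₀ = −αΔT + βΔS = 8.50 × 10⁻⁴ − 2.32 × 10⁻⁴ = 6.18 × 10⁻⁴, so Δρ ≈ 0.6341 kg m⁻³.
N² = (g/ρ₀)·Δρ/Δz = g·(Δρ/ρ₀)/Δz = 9.81 × 6.18 × 10⁻⁴ / 65 = 9.3270 × 10⁻⁵ s⁻² ≈ 9.33 × 10⁻⁵ s⁻².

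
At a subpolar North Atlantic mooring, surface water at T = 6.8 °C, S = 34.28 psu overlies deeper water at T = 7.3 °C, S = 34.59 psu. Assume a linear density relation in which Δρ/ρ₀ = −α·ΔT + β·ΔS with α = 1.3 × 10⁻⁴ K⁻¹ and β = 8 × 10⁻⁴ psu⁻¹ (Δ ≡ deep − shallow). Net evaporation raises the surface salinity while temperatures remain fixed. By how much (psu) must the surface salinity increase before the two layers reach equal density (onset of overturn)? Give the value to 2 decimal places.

0.23 psu

Neutral buoyancy requires −α(T_deep − T_surf) + β(S_deep − S_surf′) = 0.
S_surf′ = S_deep − (α/β)·ΔT = 34.59 − (1.3 × 10⁻⁴/8 × 10⁻⁴)·(+0.5) = 34.5088 psu.
Increase required: 34.5088 − 34.28 = 0.2288 psu.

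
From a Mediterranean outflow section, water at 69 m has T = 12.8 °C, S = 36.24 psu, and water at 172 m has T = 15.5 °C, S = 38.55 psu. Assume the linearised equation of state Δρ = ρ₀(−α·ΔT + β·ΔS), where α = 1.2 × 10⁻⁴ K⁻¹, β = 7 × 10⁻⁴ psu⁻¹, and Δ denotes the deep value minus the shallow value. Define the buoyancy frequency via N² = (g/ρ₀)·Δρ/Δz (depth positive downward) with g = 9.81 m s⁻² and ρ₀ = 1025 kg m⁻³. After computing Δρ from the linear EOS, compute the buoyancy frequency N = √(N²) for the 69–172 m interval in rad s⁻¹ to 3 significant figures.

0.0111 rad s⁻¹

ΔT = +2.7 K, ΔS = +2.31 psu (deep − shallow).
Δρ/ρ₀ = −αΔT + βΔS = -3.24 × 10⁻⁴ + 1.617 × 10⁻³ = 1.293 × 10⁻³, so Δρ ≈ 1.325 kg m⁻³.
N² = (g/ρ₀)·Δρ/Δz = g·(Δρ/ρ₀)/Δz = 9.81 × 1.293 × 10⁻³ / 103 = 1.2315 × 10⁻⁴ s⁻².
N = √(1.2315 × 10⁻⁴) = 0.011097 rad s⁻¹ ≈ 0.0111 rad s⁻¹.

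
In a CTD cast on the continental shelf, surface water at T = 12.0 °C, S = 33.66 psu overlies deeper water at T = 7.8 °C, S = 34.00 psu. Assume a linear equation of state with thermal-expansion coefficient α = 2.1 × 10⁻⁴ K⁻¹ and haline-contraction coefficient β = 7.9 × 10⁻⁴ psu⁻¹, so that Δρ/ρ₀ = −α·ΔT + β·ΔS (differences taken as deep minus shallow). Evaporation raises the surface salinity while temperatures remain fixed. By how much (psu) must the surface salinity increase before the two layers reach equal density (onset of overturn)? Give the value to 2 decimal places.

1.46 psu

Neutral buoyancy requires −α(T_deep − T_surf) + β(S_deep − S_surf′) = 0.
S_surf′ = S_deep − (α/β)·ΔT = 34.00 − (2.1 × 10⁻⁴/7.9 × 10⁻⁴)·(-4.2) = 35.1165 psu.
Increase required: 35.1165 − 33.66 = 1.4565 psu.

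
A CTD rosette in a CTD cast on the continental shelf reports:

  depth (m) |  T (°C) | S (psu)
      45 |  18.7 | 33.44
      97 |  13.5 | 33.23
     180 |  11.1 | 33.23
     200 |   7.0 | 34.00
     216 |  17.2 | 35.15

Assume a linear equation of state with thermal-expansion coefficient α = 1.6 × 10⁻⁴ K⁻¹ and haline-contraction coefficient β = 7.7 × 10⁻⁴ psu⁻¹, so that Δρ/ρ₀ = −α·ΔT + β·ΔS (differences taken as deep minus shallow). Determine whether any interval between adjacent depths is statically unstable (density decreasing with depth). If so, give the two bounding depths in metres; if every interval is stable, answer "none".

200–216 m

Evaluate Δρ/ρ₀ = −αΔT + βΔS across each adjacent pair:
  45–97 m: −αΔT+βΔS = −(1.6 × 10⁻⁴)(-5.2)+(7.7 × 10⁻⁴)(-0.21) = 6.7 × 10⁻⁴ → stable
  97–180 m: −αΔT+βΔS = −(1.6 × 10⁻⁴)(-2.4)+(7.7 × 10⁻⁴)(+0.00) = 3.8 × 10⁻⁴ → stable
  180–200 m: −αΔT+βΔS = −(1.6 × 10⁻⁴)(-4.1)+(7.7 × 10⁻⁴)(+0.77) = 1.2 × 10⁻³ → stable
  200–216 m: −αΔT+βΔS = −(1.6 × 10⁻⁴)(+10.2)+(7.7 × 10⁻⁴)(+1.15) = -7.5 × 10⁻⁴ → UNSTABLE
The 200–216 m interval has Δρ < 0: lighter water underlies denser water.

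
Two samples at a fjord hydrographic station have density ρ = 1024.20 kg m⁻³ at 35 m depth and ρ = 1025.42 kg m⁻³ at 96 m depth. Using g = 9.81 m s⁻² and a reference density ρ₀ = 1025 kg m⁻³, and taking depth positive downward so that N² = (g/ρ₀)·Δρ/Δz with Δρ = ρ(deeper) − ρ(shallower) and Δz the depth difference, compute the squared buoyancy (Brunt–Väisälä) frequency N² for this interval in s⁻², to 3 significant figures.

Δρ = 1025.42 − 1024.20 = 1.22 kg m⁻³ over Δz = 96 − 35 = 61 m.
N² = (9.81/1025) × (1.22/61) = 1.9141 × 10⁻⁴ s⁻² ≈ 1.91 × 10⁻⁴ s⁻².

1.91 × 10⁻⁴ s⁻²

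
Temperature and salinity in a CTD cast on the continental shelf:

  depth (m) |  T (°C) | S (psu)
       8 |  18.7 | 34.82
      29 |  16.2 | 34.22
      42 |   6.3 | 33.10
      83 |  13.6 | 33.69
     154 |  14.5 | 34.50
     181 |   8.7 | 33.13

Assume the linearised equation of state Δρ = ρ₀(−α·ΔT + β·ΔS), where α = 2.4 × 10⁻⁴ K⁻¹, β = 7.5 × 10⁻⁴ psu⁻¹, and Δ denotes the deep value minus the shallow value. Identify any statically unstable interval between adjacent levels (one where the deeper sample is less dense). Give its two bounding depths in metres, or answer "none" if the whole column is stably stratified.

42–83 m

Evaluate Δρ/ρ₀ = −αΔT + βΔS across each adjacent pair:
  8–29 m: −αΔT+βΔS = −(2.4 × 10⁻⁴)(-2.5)+(7.5 × 10⁻⁴)(-0.60) = 1.5 × 10⁻⁴ → stable
  29–42 m: −αΔT+βΔS = −(2.4 × 10⁻⁴)(-9.9)+(7.5 × 10⁻⁴)(-1.12) = 1.5 × 10⁻³ → stable
  42–83 m: −αΔT+βΔS = −(2.4 × 10⁻⁴)(+7.3)+(7.5 × 10⁻⁴)(+0.59) = -1.3 × 10⁻³ → UNSTABLE
  83–154 m: −αΔT+βΔS = −(2.4 × 10⁻⁴)(+0.9)+(7.5 × 10⁻⁴)(+0.81) = 3.9 × 10⁻⁴ → stable
  154–181 m: −αΔT+βΔS = −(2.4 × 10⁻⁴)(-5.8)+(7.5 × 10⁻⁴)(-1.37) = 3.6 × 10⁻⁴ → stable
The 42–83 m interval has Δρ < 0: lighter water underlies denser water.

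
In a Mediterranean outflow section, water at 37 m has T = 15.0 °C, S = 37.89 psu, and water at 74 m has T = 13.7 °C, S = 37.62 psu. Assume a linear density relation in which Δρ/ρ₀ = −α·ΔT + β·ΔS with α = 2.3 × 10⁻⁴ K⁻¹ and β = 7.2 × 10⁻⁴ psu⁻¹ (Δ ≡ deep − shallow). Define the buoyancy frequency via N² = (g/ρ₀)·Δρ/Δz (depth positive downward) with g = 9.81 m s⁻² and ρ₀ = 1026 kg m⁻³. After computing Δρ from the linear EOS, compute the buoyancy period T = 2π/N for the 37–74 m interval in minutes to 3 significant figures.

ΔT = -1.3 K, ΔS = -0.27 psu (deep − shallow).
Δρ/ρ₀ = −αΔT + βΔS = 2.99 × 10⁻⁴ − 1.944 × 10⁻⁴ = 1.046 × 10⁻⁴, so Δρ ≈ 0.1073 kg m⁻³.
N² = (g/ρ₀)·Δρ/Δz = g·(Δρ/ρ₀)/Δz = 9.81 × 1.046 × 10⁻⁴ / 37 = 2.7733 × 10⁻⁵ s⁻².
N = √(2.7733 × 10⁻⁵) = 5.2662 × 10⁻³ rad s⁻¹ → T = 2π/N = 1.1931 × 10³ s = 19.885 min ≈ 19.9 min.

19.9 min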